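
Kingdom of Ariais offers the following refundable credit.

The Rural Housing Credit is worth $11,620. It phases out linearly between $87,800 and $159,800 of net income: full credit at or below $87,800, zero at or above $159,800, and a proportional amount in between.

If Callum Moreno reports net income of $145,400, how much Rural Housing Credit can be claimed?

Rural Housing Credit: $145,400 is $57,600 into a $72,000 phase-out range, leaving 14,400/72,000 of the credit: $11,620 × 14,400/72,000 = $2,324.

$2,324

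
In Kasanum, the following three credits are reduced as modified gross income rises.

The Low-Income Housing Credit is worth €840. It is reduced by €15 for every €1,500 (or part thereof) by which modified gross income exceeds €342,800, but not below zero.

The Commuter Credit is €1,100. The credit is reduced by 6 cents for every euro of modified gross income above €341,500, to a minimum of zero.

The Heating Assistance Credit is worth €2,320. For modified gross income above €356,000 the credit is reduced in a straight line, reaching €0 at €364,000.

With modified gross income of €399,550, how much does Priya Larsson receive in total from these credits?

Low-Income Housing Credit: income exceeds €342,800 by €56,750, which is 38 full-or-partial €1,500 increments; reduction = 38 × €15 = €570, leaving €270.
Commuter Credit: 6% of the €58,050 excess over €341,500 is €3,483 ≥ base, so the credit is €0.
Heating Assistance Credit: €399,550 is at or above €364,000, so the credit is €0.
Total: €270 + €0 + €0 = €270.

€270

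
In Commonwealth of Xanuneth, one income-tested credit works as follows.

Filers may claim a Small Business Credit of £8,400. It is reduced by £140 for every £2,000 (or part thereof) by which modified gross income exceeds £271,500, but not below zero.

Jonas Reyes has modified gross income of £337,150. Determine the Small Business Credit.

Small Business Credit: income exceeds £271,500 by £65,650, which is 33 full-or-partial £2,000 increments; reduction = 33 × £140 = £4,620, leaving £3,780.

£3,780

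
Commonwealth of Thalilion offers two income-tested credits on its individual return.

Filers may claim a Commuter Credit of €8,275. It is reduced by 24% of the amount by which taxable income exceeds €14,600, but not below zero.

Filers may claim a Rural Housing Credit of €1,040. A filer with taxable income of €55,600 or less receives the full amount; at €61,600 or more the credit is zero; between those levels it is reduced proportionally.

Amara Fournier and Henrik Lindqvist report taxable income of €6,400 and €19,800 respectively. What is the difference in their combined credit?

€1,248

Amara (€6,400): Commuter Credit: €6,400 is at or below the €14,600 threshold, so the full €8,275 applies. Rural Housing Credit: €6,400 is at or below the €55,600 threshold, so the full €1,040 applies. total €8,275 + €1,040 = €9,315
Henrik (€19,800): Commuter Credit: 24% of the €5,200 excess over €14,600 is €1,248; credit = €8,275 − €1,248 = €7,027. Rural Housing Credit: €19,800 is at or below the €55,600 threshold, so the full €1,040 applies. total €7,027 + €1,040 = €8,067
Difference: |€9,315 − €8,067| = €1,248.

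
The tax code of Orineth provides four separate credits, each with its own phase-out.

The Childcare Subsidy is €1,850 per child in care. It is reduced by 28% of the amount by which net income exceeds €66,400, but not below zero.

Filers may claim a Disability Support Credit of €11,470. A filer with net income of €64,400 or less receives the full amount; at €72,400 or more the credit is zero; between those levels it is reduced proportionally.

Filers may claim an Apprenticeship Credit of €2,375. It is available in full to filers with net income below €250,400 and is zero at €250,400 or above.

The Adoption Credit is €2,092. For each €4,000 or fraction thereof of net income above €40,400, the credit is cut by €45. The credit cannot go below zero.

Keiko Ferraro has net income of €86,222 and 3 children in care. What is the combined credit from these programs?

Childcare Subsidy: base = 3 × €1,850 = €5,550. 28% of the €19,822 excess over €66,400 is €5,550.16 ≥ base, so the credit is €0.
Disability Support Credit: €86,222 is at or above €72,400, so the credit is €0.
Apprenticeship Credit: €86,222 is below the €250,400 cutoff, so the full €2,375 applies.
Adoption Credit: income exceeds €40,400 by €45,822, which is 12 full-or-partial €4,000 increments; reduction = 12 × €45 = €540, leaving €1,552.
Total: €0 + €0 + €2,375 + €1,552 = €3,927.

€3,927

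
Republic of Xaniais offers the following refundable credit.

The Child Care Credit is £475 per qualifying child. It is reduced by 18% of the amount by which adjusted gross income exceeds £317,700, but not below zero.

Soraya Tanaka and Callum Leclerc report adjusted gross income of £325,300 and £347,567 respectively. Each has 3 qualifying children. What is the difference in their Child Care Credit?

Soraya (£325,300): Child Care Credit: base = 3 × £475 = £1,425. 18% of the £7,600 excess over £317,700 is £1,368; credit = £1,425 − £1,368 = £57.
Callum (£347,567): Child Care Credit: base = 3 × £475 = £1,425. 18% of the £29,867 excess over £317,700 is £5,376.06 ≥ base, so the credit is £0.
Difference: |£57 − £0| = £57.

£57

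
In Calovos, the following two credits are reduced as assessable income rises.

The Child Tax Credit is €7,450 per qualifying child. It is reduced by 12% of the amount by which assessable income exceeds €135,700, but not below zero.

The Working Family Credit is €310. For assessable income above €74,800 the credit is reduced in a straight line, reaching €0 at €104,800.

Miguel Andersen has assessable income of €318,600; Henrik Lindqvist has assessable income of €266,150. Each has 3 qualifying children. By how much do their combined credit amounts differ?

€6,294

Miguel (€318,600): Child Tax Credit: base = 3 × €7,450 = €22,350. 12% of the €182,900 excess over €135,700 is €21,948; credit = €22,350 − €21,948 = €402. Working Family Credit: €318,600 is at or above €104,800, so the credit is €0. total €402 + €0 = €402
Henrik (€266,150): Child Tax Credit: base = 3 × €7,450 = €22,350. 12% of the €130,450 excess over €135,700 is €15,654; credit = €22,350 − €15,654 = €6,696. Working Family Credit: €266,150 is at or above €104,800, so the credit is €0. total €6,696 + €0 = €6,696
Difference: |€402 − €6,696| = €6,294.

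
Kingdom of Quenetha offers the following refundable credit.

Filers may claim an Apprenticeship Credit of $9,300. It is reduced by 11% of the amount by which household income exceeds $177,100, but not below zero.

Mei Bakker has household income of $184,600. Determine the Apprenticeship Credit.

$8,475

Apprenticeship Credit: 11% of the $7,500 excess over $177,100 is $825; credit = $9,300 − $825 = $8,475.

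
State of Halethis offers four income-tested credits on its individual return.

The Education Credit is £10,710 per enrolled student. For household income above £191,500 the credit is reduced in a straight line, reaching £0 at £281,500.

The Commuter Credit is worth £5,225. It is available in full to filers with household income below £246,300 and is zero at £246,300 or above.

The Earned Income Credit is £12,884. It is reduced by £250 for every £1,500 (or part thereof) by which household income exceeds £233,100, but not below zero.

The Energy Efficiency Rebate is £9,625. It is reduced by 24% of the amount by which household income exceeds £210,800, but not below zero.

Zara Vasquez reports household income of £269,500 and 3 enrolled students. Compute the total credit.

£10,918

Education Credit: base = 3 × £10,710 = £32,130. £269,500 is £78,000 into a £90,000 phase-out range, leaving 12,000/90,000 of the credit: £32,130 × 12,000/90,000 = £4,284.
Commuter Credit: £269,500 meets or exceeds the £246,300 cutoff, so the credit is £0.
Earned Income Credit: income exceeds £233,100 by £36,400, which is 25 full-or-partial £1,500 increments; reduction = 25 × £250 = £6,250, leaving £6,634.
Energy Efficiency Rebate: 24% of the £58,700 excess over £210,800 is £14,088 ≥ base, so the credit is £0.
Total: £4,284 + £0 + £6,634 + £0 = £10,918.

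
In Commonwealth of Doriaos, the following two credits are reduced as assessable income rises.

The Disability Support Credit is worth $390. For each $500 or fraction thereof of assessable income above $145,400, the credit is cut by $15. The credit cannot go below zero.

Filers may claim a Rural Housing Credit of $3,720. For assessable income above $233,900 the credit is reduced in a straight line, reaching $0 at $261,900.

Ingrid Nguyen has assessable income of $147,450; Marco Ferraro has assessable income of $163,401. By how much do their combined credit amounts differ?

$315

Ingrid ($147,450): Disability Support Credit: income exceeds $145,400 by $2,050, which is 5 full-or-partial $500 increments; reduction = 5 × $15 = $75, leaving $315. Rural Housing Credit: $147,450 is at or below the $233,900 threshold, so the full $3,720 applies. total $315 + $3,720 = $4,035
Marco ($163,401): Disability Support Credit: income exceeds $145,400 by $18,001 → 37 increments × $15 = $555 ≥ base, so the credit is $0. Rural Housing Credit: $163,401 is at or below the $233,900 threshold, so the full $3,720 applies. total $0 + $3,720 = $3,720
Difference: |$4,035 − $3,720| = $315.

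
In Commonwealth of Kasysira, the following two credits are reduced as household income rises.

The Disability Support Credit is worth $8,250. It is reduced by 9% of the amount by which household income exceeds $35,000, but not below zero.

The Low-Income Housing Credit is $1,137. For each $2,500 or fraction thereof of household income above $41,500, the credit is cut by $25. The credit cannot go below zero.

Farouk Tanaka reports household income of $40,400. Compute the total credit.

$8,901

Disability Support Credit: 9% of the $5,400 excess over $35,000 is $486; credit = $8,250 − $486 = $7,764.
Low-Income Housing Credit: $40,400 is at or below the $41,500 threshold, so the full $1,137 applies.
Total: $7,764 + $1,137 = $8,901.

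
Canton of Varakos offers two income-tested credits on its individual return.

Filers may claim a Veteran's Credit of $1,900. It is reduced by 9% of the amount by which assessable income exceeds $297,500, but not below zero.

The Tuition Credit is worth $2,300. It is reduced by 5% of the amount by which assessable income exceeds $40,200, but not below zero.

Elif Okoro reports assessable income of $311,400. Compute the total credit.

$649

Veteran's Credit: 9% of the $13,900 excess over $297,500 is $1,251; credit = $1,900 − $1,251 = $649.
Tuition Credit: 5% of the $271,200 excess over $40,200 is $13,560 ≥ base, so the credit is $0.
Total: $649 + $0 = $649.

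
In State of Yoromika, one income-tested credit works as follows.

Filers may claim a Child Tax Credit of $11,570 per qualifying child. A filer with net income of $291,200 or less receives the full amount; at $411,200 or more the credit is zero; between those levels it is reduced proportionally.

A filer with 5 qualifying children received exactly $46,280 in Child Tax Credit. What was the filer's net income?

$315,200

Full credit = 5 × $11,570 = $57,850.
$46,280 is 46,280/57,850 of the full $57,850, so 11,570/57,850 of the $120,000 range has been used: income = $291,200 + $120,000 × 11,570/57,850 = $315,200.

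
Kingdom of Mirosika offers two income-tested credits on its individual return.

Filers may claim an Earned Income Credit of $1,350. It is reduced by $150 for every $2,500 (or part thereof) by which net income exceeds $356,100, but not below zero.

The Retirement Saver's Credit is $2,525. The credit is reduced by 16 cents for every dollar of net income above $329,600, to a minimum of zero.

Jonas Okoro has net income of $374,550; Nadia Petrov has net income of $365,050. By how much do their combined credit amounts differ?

$600

Jonas ($374,550): Earned Income Credit: income exceeds $356,100 by $18,450, which is 8 full-or-partial $2,500 increments; reduction = 8 × $150 = $1,200, leaving $150. Retirement Saver's Credit: 16% of the $44,950 excess over $329,600 is $7,192 ≥ base, so the credit is $0. total $150 + $0 = $150
Nadia ($365,050): Earned Income Credit: income exceeds $356,100 by $8,950, which is 4 full-or-partial $2,500 increments; reduction = 4 × $150 = $600, leaving $750. Retirement Saver's Credit: 16% of the $35,450 excess over $329,600 is $5,672 ≥ base, so the credit is $0. total $750 + $0 = $750
Difference: |$150 − $750| = $600.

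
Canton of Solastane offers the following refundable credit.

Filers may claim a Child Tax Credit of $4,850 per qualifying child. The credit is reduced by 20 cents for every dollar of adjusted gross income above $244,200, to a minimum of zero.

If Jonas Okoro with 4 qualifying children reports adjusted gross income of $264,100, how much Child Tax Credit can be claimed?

$15,420

Child Tax Credit: base = 4 × $4,850 = $19,400. 20% of the $19,900 excess over $244,200 is $3,980; credit = $19,400 − $3,980 = $15,420.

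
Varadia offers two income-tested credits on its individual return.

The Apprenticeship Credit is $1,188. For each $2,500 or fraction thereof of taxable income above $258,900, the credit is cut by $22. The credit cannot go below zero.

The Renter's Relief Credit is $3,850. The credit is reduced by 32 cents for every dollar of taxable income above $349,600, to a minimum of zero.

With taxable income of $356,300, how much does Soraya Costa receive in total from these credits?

Apprenticeship Credit: income exceeds $258,900 by $97,400, which is 39 full-or-partial $2,500 increments; reduction = 39 × $22 = $858, leaving $330.
Renter's Relief Credit: 32% of the $6,700 excess over $349,600 is $2,144; credit = $3,850 − $2,144 = $1,706.
Total: $330 + $1,706 = $2,036.

$2,036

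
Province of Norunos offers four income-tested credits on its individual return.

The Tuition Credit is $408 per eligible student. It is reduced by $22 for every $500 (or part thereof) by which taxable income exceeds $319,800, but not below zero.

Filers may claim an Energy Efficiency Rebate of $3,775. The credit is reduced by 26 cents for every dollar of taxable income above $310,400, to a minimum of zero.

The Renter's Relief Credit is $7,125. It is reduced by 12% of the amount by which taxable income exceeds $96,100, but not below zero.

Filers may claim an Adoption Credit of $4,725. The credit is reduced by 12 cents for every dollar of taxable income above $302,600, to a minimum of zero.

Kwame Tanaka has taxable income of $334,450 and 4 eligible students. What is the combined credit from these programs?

$1,875

Tuition Credit: base = 4 × $408 = $1,632. income exceeds $319,800 by $14,650, which is 30 full-or-partial $500 increments; reduction = 30 × $22 = $660, leaving $972.
Energy Efficiency Rebate: 26% of the $24,050 excess over $310,400 is $6,253 ≥ base, so the credit is $0.
Renter's Relief Credit: 12% of the $238,350 excess over $96,100 is $28,602 ≥ base, so the credit is $0.
Adoption Credit: 12% of the $31,850 excess over $302,600 is $3,822; credit = $4,725 − $3,822 = $903.
Total: $972 + $0 + $0 + $903 = $1,875.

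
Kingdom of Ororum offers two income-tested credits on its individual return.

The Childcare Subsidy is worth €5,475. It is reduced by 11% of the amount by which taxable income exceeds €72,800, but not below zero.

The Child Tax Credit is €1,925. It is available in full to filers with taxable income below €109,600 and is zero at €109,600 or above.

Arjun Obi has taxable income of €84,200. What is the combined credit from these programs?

Childcare Subsidy: 11% of the €11,400 excess over €72,800 is €1,254; credit = €5,475 − €1,254 = €4,221.
Child Tax Credit: €84,200 is below the €109,600 cutoff, so the full €1,925 applies.
Total: €4,221 + €1,925 = €6,146.

€6,146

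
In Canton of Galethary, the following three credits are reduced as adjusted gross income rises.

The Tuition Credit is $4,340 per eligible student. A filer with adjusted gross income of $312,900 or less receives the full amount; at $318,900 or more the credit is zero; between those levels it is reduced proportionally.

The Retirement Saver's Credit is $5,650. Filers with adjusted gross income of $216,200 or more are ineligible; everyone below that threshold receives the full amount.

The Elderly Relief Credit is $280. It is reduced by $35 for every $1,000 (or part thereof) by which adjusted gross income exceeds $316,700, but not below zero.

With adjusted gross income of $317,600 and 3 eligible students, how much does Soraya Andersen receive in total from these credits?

$3,066

Tuition Credit: base = 3 × $4,340 = $13,020. $317,600 is $4,700 into a $6,000 phase-out range, leaving 1,300/6,000 of the credit: $13,020 × 1,300/6,000 = $2,821.
Retirement Saver's Credit: $317,600 meets or exceeds the $216,200 cutoff, so the credit is $0.
Elderly Relief Credit: income exceeds $316,700 by $900, which is 1 full-or-partial $1,000 increment; reduction = 1 × $35 = $35, leaving $245.
Total: $2,821 + $0 + $245 = $3,066.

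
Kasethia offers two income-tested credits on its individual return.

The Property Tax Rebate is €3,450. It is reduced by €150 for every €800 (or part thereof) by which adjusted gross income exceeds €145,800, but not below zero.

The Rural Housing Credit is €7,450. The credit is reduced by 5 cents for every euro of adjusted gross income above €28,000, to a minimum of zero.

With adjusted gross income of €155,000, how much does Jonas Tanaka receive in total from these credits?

Property Tax Rebate: income exceeds €145,800 by €9,200, which is 12 full-or-partial €800 increments; reduction = 12 × €150 = €1,800, leaving €1,650.
Rural Housing Credit: 5% of the €127,000 excess over €28,000 is €6,350; credit = €7,450 − €6,350 = €1,100.
Total: €1,650 + €1,100 = €2,750.

€2,750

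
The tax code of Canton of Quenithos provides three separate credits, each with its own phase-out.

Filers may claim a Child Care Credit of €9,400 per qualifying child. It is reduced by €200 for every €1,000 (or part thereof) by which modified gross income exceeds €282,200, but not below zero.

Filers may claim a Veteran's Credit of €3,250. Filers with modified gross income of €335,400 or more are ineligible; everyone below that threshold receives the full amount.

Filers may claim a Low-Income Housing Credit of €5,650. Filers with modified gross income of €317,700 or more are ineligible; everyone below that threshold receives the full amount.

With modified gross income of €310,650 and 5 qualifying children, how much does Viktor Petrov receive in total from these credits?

€50,100

Child Care Credit: base = 5 × €9,400 = €47,000. income exceeds €282,200 by €28,450, which is 29 full-or-partial €1,000 increments; reduction = 29 × €200 = €5,800, leaving €41,200.
Veteran's Credit: €310,650 is below the €335,400 cutoff, so the full €3,250 applies.
Low-Income Housing Credit: €310,650 is below the €317,700 cutoff, so the full €5,650 applies.
Total: €41,200 + €3,250 + €5,650 = €50,100.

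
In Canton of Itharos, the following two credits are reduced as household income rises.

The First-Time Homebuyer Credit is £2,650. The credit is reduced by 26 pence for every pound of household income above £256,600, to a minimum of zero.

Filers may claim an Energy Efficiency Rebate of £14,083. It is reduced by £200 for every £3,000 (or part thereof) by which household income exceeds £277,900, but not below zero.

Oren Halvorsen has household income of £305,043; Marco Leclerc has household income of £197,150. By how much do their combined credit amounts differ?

£4,650

Oren (£305,043): First-Time Homebuyer Credit: 26% of the £48,443 excess over £256,600 is £12,595.18 ≥ base, so the credit is £0. Energy Efficiency Rebate: income exceeds £277,900 by £27,143, which is 10 full-or-partial £3,000 increments; reduction = 10 × £200 = £2,000, leaving £12,083. total £0 + £12,083 = £12,083
Marco (£197,150): First-Time Homebuyer Credit: £197,150 is at or below the £256,600 threshold, so the full £2,650 applies. Energy Efficiency Rebate: £197,150 is at or below the £277,900 threshold, so the full £14,083 applies. total £2,650 + £14,083 = £16,733
Difference: |£12,083 − £16,733| = £4,650.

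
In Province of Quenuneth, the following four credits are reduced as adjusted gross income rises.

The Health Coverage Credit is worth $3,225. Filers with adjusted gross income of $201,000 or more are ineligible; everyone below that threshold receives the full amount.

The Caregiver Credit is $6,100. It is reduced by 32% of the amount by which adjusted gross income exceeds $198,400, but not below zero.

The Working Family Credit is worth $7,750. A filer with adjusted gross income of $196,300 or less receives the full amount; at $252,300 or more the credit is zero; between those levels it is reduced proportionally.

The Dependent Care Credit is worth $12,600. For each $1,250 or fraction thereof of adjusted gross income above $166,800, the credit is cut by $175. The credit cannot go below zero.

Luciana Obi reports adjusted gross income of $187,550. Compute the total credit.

Health Coverage Credit: $187,550 is below the $201,000 cutoff, so the full $3,225 applies.
Caregiver Credit: $187,550 is at or below the $198,400 threshold, so the full $6,100 applies.
Working Family Credit: $187,550 is at or below the $196,300 threshold, so the full $7,750 applies.
Dependent Care Credit: income exceeds $166,800 by $20,750, which is 17 full-or-partial $1,250 increments; reduction = 17 × $175 = $2,975, leaving $9,625.
Total: $3,225 + $6,100 + $7,750 + $9,625 = $26,700.

$26,700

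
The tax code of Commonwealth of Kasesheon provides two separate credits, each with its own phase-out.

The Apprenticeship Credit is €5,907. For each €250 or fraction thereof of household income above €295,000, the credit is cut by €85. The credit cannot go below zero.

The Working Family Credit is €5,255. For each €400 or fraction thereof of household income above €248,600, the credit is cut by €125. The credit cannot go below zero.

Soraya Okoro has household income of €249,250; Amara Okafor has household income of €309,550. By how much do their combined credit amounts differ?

Soraya (€249,250): Apprenticeship Credit: €249,250 is at or below the €295,000 threshold, so the full €5,907 applies. Working Family Credit: income exceeds €248,600 by €650, which is 2 full-or-partial €400 increments; reduction = 2 × €125 = €250, leaving €5,005. total €5,907 + €5,005 = €10,912
Amara (€309,550): Apprenticeship Credit: income exceeds €295,000 by €14,550, which is 59 full-or-partial €250 increments; reduction = 59 × €85 = €5,015, leaving €892. Working Family Credit: income exceeds €248,600 by €60,950 → 153 increments × €125 = €19,125 ≥ base, so the credit is €0. total €892 + €0 = €892
Difference: |€10,912 − €892| = €10,020.

€10,020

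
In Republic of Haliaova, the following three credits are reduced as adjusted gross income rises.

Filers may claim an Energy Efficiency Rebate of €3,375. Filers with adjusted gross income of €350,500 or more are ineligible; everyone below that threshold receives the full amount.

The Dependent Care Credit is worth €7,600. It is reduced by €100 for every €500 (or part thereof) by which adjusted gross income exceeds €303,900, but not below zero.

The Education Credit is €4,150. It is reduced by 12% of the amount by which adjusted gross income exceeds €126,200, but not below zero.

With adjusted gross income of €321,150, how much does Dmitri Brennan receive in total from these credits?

€7,475

Energy Efficiency Rebate: €321,150 is below the €350,500 cutoff, so the full €3,375 applies.
Dependent Care Credit: income exceeds €303,900 by €17,250, which is 35 full-or-partial €500 increments; reduction = 35 × €100 = €3,500, leaving €4,100.
Education Credit: 12% of the €194,950 excess over €126,200 is €23,394 ≥ base, so the credit is €0.
Total: €3,375 + €4,100 + €0 = €7,475.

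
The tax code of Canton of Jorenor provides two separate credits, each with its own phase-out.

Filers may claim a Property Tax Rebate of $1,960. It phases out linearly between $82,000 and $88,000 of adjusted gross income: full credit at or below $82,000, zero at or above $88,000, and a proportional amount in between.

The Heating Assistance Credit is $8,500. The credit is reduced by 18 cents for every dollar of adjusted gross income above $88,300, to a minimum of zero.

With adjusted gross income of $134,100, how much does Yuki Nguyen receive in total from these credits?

Property Tax Rebate: $134,100 is at or above $88,000, so the credit is $0.
Heating Assistance Credit: 18% of the $45,800 excess over $88,300 is $8,244; credit = $8,500 − $8,244 = $256.
Total: $0 + $256 = $256.

$256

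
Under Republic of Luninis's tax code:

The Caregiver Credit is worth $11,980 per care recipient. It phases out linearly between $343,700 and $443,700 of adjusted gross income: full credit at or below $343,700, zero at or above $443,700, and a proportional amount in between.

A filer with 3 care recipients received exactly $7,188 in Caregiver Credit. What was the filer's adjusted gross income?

Full credit = 3 × $11,980 = $35,940.
$7,188 is 7,188/35,940 of the full $35,940, so 28,752/35,940 of the $100,000 range has been used: income = $343,700 + $100,000 × 28,752/35,940 = $423,700.

$423,700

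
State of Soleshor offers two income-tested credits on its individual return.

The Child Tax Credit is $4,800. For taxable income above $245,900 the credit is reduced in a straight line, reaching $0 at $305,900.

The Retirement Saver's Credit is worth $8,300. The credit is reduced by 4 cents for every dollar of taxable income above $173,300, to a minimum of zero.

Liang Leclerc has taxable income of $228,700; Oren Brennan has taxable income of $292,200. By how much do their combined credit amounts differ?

Liang ($228,700): Child Tax Credit: $228,700 is at or below the $245,900 threshold, so the full $4,800 applies. Retirement Saver's Credit: 4% of the $55,400 excess over $173,300 is $2,216; credit = $8,300 − $2,216 = $6,084. total $4,800 + $6,084 = $10,884
Oren ($292,200): Child Tax Credit: $292,200 is $46,300 into a $60,000 phase-out range, leaving 13,700/60,000 of the credit: $4,800 × 13,700/60,000 = $1,096. Retirement Saver's Credit: 4% of the $118,900 excess over $173,300 is $4,756; credit = $8,300 − $4,756 = $3,544. total $1,096 + $3,544 = $4,640
Difference: |$10,884 − $4,640| = $6,244.

$6,244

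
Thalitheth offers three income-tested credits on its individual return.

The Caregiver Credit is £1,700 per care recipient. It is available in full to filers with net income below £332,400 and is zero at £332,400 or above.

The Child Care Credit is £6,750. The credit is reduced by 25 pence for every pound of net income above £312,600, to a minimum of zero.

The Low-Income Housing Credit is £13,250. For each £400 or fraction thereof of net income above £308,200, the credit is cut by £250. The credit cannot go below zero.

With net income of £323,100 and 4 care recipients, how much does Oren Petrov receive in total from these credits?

£14,675

Caregiver Credit: base = 4 × £1,700 = £6,800. £323,100 is below the £332,400 cutoff, so the full £6,800 applies.
Child Care Credit: 25% of the £10,500 excess over £312,600 is £2,625; credit = £6,750 − £2,625 = £4,125.
Low-Income Housing Credit: income exceeds £308,200 by £14,900, which is 38 full-or-partial £400 increments; reduction = 38 × £250 = £9,500, leaving £3,750.
Total: £6,800 + £4,125 + £3,750 = £14,675.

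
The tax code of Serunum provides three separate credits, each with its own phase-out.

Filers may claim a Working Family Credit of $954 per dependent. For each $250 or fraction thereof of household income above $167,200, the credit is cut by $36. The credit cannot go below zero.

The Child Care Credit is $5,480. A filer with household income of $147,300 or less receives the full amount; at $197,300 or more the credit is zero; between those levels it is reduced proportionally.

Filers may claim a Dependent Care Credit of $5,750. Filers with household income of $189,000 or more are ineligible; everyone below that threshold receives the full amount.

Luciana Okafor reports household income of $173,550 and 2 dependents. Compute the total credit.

Working Family Credit: base = 2 × $954 = $1,908. income exceeds $167,200 by $6,350, which is 26 full-or-partial $250 increments; reduction = 26 × $36 = $936, leaving $972.
Child Care Credit: $173,550 is $26,250 into a $50,000 phase-out range, leaving 23,750/50,000 of the credit: $5,480 × 23,750/50,000 = $2,603.
Dependent Care Credit: $173,550 is below the $189,000 cutoff, so the full $5,750 applies.
Total: $972 + $2,603 + $5,750 = $9,325.

$9,325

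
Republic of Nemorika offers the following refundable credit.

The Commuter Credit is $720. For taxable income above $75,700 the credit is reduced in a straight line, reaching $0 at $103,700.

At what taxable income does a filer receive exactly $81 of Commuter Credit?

$81 is 81/720 of the full $720, so 639/720 of the $28,000 range has been used: income = $75,700 + $28,000 × 639/720 = $100,550.

$100,550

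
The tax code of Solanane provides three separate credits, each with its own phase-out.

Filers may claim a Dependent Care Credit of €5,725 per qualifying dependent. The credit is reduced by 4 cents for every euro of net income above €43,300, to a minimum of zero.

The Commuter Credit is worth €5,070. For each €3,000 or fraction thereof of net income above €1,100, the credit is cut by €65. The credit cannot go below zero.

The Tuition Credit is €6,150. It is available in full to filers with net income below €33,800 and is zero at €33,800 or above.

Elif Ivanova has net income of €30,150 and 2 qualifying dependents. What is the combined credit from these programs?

Dependent Care Credit: base = 2 × €5,725 = €11,450. €30,150 is at or below the €43,300 threshold, so the full €11,450 applies.
Commuter Credit: income exceeds €1,100 by €29,050, which is 10 full-or-partial €3,000 increments; reduction = 10 × €65 = €650, leaving €4,420.
Tuition Credit: €30,150 is below the €33,800 cutoff, so the full €6,150 applies.
Total: €11,450 + €4,420 + €6,150 = €22,020.

€22,020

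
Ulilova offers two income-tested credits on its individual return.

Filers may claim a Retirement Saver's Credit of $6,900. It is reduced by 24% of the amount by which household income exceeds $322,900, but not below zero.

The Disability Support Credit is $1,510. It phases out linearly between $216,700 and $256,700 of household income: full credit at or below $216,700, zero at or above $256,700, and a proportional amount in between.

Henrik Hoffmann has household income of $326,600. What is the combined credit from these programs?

Retirement Saver's Credit: 24% of the $3,700 excess over $322,900 is $888; credit = $6,900 − $888 = $6,012.
Disability Support Credit: $326,600 is at or above $256,700, so the credit is $0.
Total: $6,012 + $0 = $6,012.

$6,012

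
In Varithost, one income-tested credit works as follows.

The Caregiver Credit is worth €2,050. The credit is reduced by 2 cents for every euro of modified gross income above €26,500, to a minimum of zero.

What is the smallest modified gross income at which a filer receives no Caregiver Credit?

The credit falls by 2% of each euro above €26,500, so it reaches zero when the excess is €2,050 / 2% = €102,500: income = €26,500 + €102,500 = €129,000.

€129,000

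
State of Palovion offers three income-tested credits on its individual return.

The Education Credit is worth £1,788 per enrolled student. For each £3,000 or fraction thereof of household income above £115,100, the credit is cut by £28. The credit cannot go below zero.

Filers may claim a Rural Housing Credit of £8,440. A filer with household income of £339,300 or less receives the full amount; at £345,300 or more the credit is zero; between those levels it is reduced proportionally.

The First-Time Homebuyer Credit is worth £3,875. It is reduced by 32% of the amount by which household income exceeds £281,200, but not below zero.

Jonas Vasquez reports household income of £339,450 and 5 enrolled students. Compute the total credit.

Education Credit: base = 5 × £1,788 = £8,940. income exceeds £115,100 by £224,350, which is 75 full-or-partial £3,000 increments; reduction = 75 × £28 = £2,100, leaving £6,840.
Rural Housing Credit: £339,450 is £150 into a £6,000 phase-out range, leaving 5,850/6,000 of the credit: £8,440 × 5,850/6,000 = £8,229.
First-Time Homebuyer Credit: 32% of the £58,250 excess over £281,200 is £18,640 ≥ base, so the credit is £0.
Total: £6,840 + £8,229 + £0 = £15,069.

£15,069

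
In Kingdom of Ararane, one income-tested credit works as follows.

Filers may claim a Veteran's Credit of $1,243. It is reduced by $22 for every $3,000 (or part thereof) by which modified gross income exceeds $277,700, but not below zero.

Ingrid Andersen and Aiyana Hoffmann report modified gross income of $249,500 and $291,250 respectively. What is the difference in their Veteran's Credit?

$110

Ingrid ($249,500): Veteran's Credit: $249,500 is at or below the $277,700 threshold, so the full $1,243 applies.
Aiyana ($291,250): Veteran's Credit: income exceeds $277,700 by $13,550, which is 5 full-or-partial $3,000 increments; reduction = 5 × $22 = $110, leaving $1,133.
Difference: |$1,243 − $1,133| = $110.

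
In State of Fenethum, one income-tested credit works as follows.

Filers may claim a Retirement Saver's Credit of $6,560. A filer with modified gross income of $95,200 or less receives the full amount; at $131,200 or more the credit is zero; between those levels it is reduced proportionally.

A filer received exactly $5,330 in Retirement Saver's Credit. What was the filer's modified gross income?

$5,330 is 5,330/6,560 of the full $6,560, so 1,230/6,560 of the $36,000 range has been used: income = $95,200 + $36,000 × 1,230/6,560 = $101,950.

$101,950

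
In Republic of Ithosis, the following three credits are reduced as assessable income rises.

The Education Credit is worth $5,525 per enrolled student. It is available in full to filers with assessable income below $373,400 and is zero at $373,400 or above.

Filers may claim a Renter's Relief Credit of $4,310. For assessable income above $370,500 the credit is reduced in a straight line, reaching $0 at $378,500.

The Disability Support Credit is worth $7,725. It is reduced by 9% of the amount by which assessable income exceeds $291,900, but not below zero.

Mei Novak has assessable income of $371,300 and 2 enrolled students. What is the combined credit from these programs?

Education Credit: base = 2 × $5,525 = $11,050. $371,300 is below the $373,400 cutoff, so the full $11,050 applies.
Renter's Relief Credit: $371,300 is $800 into a $8,000 phase-out range, leaving 7,200/8,000 of the credit: $4,310 × 7,200/8,000 = $3,879.
Disability Support Credit: 9% of the $79,400 excess over $291,900 is $7,146; credit = $7,725 − $7,146 = $579.
Total: $11,050 + $3,879 + $579 = $15,508.

$15,508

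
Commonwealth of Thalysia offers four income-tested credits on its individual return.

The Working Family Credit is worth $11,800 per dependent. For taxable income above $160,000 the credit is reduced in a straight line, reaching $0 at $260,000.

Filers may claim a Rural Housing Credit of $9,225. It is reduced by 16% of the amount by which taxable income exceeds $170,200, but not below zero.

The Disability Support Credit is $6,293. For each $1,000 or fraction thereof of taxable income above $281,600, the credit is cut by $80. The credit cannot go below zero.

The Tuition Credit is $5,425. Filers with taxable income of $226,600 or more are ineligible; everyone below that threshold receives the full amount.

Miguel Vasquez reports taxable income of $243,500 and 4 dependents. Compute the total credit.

$14,081

Working Family Credit: base = 4 × $11,800 = $47,200. $243,500 is $83,500 into a $100,000 phase-out range, leaving 16,500/100,000 of the credit: $47,200 × 16,500/100,000 = $7,788.
Rural Housing Credit: 16% of the $73,300 excess over $170,200 is $11,728 ≥ base, so the credit is $0.
Disability Support Credit: $243,500 is at or below the $281,600 threshold, so the full $6,293 applies.
Tuition Credit: $243,500 meets or exceeds the $226,600 cutoff, so the credit is $0.
Total: $7,788 + $0 + $6,293 + $0 = $14,081.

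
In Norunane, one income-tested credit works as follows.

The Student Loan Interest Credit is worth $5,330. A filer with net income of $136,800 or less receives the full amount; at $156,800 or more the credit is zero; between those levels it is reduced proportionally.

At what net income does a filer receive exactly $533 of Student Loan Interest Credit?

$154,800

$533 is 533/5,330 of the full $5,330, so 4,797/5,330 of the $20,000 range has been used: income = $136,800 + $20,000 × 4,797/5,330 = $154,800.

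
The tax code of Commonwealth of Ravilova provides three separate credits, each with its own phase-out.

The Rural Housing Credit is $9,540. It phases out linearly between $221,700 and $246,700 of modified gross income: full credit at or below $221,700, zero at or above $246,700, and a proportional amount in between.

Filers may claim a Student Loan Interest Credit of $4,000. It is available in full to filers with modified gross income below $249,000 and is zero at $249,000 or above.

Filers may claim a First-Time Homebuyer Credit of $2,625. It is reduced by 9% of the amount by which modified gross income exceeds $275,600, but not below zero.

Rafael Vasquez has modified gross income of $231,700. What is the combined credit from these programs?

$12,349

Rural Housing Credit: $231,700 is $10,000 into a $25,000 phase-out range, leaving 15,000/25,000 of the credit: $9,540 × 15,000/25,000 = $5,724.
Student Loan Interest Credit: $231,700 is below the $249,000 cutoff, so the full $4,000 applies.
First-Time Homebuyer Credit: $231,700 is at or below the $275,600 threshold, so the full $2,625 applies.
Total: $5,724 + $4,000 + $2,625 = $12,349.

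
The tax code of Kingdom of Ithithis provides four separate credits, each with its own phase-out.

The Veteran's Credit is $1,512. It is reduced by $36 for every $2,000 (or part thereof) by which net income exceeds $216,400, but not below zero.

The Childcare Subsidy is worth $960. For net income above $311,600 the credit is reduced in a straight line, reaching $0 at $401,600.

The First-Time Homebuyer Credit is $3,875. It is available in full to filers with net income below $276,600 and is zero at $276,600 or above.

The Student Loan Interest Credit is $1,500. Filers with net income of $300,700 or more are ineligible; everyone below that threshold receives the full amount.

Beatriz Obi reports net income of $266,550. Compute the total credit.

$6,911

Veteran's Credit: income exceeds $216,400 by $50,150, which is 26 full-or-partial $2,000 increments; reduction = 26 × $36 = $936, leaving $576.
Childcare Subsidy: $266,550 is at or below the $311,600 threshold, so the full $960 applies.
First-Time Homebuyer Credit: $266,550 is below the $276,600 cutoff, so the full $3,875 applies.
Student Loan Interest Credit: $266,550 is below the $300,700 cutoff, so the full $1,500 applies.
Total: $576 + $960 + $3,875 + $1,500 = $6,911.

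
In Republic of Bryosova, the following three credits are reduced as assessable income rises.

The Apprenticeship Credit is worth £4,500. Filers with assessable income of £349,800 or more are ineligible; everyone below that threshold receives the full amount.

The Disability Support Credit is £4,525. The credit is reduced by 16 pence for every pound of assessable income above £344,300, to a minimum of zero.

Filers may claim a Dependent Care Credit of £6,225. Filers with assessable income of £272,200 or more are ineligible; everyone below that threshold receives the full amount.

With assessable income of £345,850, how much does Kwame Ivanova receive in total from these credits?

£8,777

Apprenticeship Credit: £345,850 is below the £349,800 cutoff, so the full £4,500 applies.
Disability Support Credit: 16% of the £1,550 excess over £344,300 is £248; credit = £4,525 − £248 = £4,277.
Dependent Care Credit: £345,850 meets or exceeds the £272,200 cutoff, so the credit is £0.
Total: £4,500 + £4,277 + £0 = £8,777.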